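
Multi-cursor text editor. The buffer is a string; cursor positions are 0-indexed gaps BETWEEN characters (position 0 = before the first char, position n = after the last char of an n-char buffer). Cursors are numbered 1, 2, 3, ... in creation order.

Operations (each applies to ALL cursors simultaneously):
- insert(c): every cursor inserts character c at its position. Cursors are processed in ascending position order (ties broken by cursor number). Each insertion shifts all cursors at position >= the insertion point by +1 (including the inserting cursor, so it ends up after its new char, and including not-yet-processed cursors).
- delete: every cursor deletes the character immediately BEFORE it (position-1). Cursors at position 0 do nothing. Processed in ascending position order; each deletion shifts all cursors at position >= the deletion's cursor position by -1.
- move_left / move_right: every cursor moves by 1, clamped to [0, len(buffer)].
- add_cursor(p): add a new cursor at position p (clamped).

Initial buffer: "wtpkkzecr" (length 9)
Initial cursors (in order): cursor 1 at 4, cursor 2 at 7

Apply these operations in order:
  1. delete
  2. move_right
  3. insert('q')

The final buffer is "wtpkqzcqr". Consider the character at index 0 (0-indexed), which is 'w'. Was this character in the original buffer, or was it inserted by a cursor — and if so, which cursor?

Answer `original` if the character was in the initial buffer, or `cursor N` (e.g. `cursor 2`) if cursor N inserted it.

After op 1 (delete): buffer="wtpkzcr" (len 7), cursors c1@3 c2@5, authorship .......
After op 2 (move_right): buffer="wtpkzcr" (len 7), cursors c1@4 c2@6, authorship .......
After op 3 (insert('q')): buffer="wtpkqzcqr" (len 9), cursors c1@5 c2@8, authorship ....1..2.
Authorship (.=original, N=cursor N): . . . . 1 . . 2 .
Index 0: author = original

Answer: original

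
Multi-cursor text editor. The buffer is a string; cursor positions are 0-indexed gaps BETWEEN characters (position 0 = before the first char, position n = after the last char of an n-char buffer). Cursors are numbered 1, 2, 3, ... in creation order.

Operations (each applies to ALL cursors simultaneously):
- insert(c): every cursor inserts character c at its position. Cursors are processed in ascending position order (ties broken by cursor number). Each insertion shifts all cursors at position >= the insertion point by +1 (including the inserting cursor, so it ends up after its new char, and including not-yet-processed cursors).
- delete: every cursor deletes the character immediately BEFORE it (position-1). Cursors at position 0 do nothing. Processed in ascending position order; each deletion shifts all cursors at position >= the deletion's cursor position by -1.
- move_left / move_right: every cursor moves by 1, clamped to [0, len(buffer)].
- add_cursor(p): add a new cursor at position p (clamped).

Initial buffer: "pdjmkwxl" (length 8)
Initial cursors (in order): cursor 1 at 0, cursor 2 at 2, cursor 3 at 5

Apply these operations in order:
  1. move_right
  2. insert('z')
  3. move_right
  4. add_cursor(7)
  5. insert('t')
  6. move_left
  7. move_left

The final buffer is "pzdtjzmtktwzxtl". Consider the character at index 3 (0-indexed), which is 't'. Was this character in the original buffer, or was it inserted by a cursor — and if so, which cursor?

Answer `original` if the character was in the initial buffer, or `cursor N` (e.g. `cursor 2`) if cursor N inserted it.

After op 1 (move_right): buffer="pdjmkwxl" (len 8), cursors c1@1 c2@3 c3@6, authorship ........
After op 2 (insert('z')): buffer="pzdjzmkwzxl" (len 11), cursors c1@2 c2@5 c3@9, authorship .1..2...3..
After op 3 (move_right): buffer="pzdjzmkwzxl" (len 11), cursors c1@3 c2@6 c3@10, authorship .1..2...3..
After op 4 (add_cursor(7)): buffer="pzdjzmkwzxl" (len 11), cursors c1@3 c2@6 c4@7 c3@10, authorship .1..2...3..
After op 5 (insert('t')): buffer="pzdtjzmtktwzxtl" (len 15), cursors c1@4 c2@8 c4@10 c3@14, authorship .1.1.2.2.4.3.3.
After op 6 (move_left): buffer="pzdtjzmtktwzxtl" (len 15), cursors c1@3 c2@7 c4@9 c3@13, authorship .1.1.2.2.4.3.3.
After op 7 (move_left): buffer="pzdtjzmtktwzxtl" (len 15), cursors c1@2 c2@6 c4@8 c3@12, authorship .1.1.2.2.4.3.3.
Authorship (.=original, N=cursor N): . 1 . 1 . 2 . 2 . 4 . 3 . 3 .
Index 3: author = 1

Answer: cursor 1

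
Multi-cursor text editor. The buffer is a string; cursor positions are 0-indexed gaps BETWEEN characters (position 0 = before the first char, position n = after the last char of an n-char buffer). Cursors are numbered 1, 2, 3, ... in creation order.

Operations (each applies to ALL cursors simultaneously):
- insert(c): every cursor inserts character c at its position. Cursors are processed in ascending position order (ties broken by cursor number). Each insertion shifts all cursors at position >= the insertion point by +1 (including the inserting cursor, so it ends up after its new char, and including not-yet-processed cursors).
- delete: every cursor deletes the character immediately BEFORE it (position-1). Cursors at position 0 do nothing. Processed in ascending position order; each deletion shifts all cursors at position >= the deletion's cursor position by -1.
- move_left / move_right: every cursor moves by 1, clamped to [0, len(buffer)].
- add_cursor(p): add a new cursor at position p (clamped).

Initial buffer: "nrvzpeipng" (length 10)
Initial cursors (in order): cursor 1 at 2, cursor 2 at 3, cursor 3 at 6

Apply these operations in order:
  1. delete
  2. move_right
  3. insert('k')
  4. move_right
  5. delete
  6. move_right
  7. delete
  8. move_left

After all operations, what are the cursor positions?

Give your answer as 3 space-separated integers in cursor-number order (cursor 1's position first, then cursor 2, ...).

After op 1 (delete): buffer="nzpipng" (len 7), cursors c1@1 c2@1 c3@3, authorship .......
After op 2 (move_right): buffer="nzpipng" (len 7), cursors c1@2 c2@2 c3@4, authorship .......
After op 3 (insert('k')): buffer="nzkkpikpng" (len 10), cursors c1@4 c2@4 c3@7, authorship ..12..3...
After op 4 (move_right): buffer="nzkkpikpng" (len 10), cursors c1@5 c2@5 c3@8, authorship ..12..3...
After op 5 (delete): buffer="nzkikng" (len 7), cursors c1@3 c2@3 c3@5, authorship ..1.3..
After op 6 (move_right): buffer="nzkikng" (len 7), cursors c1@4 c2@4 c3@6, authorship ..1.3..
After op 7 (delete): buffer="nzkg" (len 4), cursors c1@2 c2@2 c3@3, authorship ..3.
After op 8 (move_left): buffer="nzkg" (len 4), cursors c1@1 c2@1 c3@2, authorship ..3.

Answer: 1 1 2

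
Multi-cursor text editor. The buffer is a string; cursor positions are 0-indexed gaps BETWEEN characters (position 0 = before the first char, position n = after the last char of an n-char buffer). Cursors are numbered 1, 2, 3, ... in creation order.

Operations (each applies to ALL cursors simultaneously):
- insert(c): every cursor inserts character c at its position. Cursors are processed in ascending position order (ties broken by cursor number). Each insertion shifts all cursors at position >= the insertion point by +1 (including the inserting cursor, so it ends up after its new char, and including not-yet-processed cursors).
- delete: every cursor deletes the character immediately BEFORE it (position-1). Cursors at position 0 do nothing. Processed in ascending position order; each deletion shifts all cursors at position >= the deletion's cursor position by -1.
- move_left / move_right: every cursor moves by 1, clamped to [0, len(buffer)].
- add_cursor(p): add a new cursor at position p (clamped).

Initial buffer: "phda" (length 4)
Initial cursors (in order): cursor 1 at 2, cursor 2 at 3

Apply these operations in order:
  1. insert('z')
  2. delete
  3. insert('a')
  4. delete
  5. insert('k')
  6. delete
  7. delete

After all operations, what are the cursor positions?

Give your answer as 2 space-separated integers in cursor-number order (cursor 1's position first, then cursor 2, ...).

After op 1 (insert('z')): buffer="phzdza" (len 6), cursors c1@3 c2@5, authorship ..1.2.
After op 2 (delete): buffer="phda" (len 4), cursors c1@2 c2@3, authorship ....
After op 3 (insert('a')): buffer="phadaa" (len 6), cursors c1@3 c2@5, authorship ..1.2.
After op 4 (delete): buffer="phda" (len 4), cursors c1@2 c2@3, authorship ....
After op 5 (insert('k')): buffer="phkdka" (len 6), cursors c1@3 c2@5, authorship ..1.2.
After op 6 (delete): buffer="phda" (len 4), cursors c1@2 c2@3, authorship ....
After op 7 (delete): buffer="pa" (len 2), cursors c1@1 c2@1, authorship ..

Answer: 1 1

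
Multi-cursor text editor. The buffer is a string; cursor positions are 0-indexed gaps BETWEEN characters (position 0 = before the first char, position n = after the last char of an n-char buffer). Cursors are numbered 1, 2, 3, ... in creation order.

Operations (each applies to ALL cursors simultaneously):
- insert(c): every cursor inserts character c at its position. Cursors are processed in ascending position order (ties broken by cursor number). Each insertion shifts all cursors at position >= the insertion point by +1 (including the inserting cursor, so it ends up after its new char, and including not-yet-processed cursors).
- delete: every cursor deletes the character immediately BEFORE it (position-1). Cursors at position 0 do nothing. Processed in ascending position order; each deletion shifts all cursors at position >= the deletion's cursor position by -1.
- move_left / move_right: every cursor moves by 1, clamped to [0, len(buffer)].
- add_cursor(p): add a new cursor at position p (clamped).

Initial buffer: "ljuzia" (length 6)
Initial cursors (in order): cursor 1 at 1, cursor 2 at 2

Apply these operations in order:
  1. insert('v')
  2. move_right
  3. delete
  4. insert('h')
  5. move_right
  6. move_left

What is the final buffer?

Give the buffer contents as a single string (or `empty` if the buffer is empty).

After op 1 (insert('v')): buffer="lvjvuzia" (len 8), cursors c1@2 c2@4, authorship .1.2....
After op 2 (move_right): buffer="lvjvuzia" (len 8), cursors c1@3 c2@5, authorship .1.2....
After op 3 (delete): buffer="lvvzia" (len 6), cursors c1@2 c2@3, authorship .12...
After op 4 (insert('h')): buffer="lvhvhzia" (len 8), cursors c1@3 c2@5, authorship .1122...
After op 5 (move_right): buffer="lvhvhzia" (len 8), cursors c1@4 c2@6, authorship .1122...
After op 6 (move_left): buffer="lvhvhzia" (len 8), cursors c1@3 c2@5, authorship .1122...

Answer: lvhvhzia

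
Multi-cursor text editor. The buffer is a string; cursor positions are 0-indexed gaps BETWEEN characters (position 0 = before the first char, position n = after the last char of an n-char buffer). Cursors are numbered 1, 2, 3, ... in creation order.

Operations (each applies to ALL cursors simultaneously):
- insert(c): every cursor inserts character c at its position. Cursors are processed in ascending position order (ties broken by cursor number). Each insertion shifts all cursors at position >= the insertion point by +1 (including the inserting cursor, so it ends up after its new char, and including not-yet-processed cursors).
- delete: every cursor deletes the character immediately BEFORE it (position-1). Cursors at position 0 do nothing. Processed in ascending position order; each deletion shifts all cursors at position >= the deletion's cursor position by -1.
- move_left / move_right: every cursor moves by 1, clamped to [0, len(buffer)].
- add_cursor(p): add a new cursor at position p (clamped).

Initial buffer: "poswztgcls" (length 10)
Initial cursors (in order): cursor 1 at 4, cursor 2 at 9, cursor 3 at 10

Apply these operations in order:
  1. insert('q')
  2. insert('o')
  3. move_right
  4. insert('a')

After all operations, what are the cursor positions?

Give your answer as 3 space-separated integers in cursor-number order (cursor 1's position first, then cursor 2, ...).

After op 1 (insert('q')): buffer="poswqztgclqsq" (len 13), cursors c1@5 c2@11 c3@13, authorship ....1.....2.3
After op 2 (insert('o')): buffer="poswqoztgclqosqo" (len 16), cursors c1@6 c2@13 c3@16, authorship ....11.....22.33
After op 3 (move_right): buffer="poswqoztgclqosqo" (len 16), cursors c1@7 c2@14 c3@16, authorship ....11.....22.33
After op 4 (insert('a')): buffer="poswqozatgclqosaqoa" (len 19), cursors c1@8 c2@16 c3@19, authorship ....11.1....22.2333

Answer: 8 16 19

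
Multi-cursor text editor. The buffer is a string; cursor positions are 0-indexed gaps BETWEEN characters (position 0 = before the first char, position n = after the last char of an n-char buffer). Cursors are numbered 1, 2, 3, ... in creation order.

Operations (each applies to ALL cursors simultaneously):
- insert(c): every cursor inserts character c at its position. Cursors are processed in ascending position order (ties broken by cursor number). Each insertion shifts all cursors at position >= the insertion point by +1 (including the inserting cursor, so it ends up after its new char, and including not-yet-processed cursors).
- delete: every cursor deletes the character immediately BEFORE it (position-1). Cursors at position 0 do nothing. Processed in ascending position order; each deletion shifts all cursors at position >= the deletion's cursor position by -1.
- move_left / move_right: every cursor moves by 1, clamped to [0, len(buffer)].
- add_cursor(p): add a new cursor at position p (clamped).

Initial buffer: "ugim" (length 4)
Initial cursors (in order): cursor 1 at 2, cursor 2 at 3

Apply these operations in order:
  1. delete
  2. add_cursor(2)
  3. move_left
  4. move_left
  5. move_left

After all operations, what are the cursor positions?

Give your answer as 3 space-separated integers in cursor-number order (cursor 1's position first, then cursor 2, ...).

Answer: 0 0 0

Derivation:
After op 1 (delete): buffer="um" (len 2), cursors c1@1 c2@1, authorship ..
After op 2 (add_cursor(2)): buffer="um" (len 2), cursors c1@1 c2@1 c3@2, authorship ..
After op 3 (move_left): buffer="um" (len 2), cursors c1@0 c2@0 c3@1, authorship ..
After op 4 (move_left): buffer="um" (len 2), cursors c1@0 c2@0 c3@0, authorship ..
After op 5 (move_left): buffer="um" (len 2), cursors c1@0 c2@0 c3@0, authorship ..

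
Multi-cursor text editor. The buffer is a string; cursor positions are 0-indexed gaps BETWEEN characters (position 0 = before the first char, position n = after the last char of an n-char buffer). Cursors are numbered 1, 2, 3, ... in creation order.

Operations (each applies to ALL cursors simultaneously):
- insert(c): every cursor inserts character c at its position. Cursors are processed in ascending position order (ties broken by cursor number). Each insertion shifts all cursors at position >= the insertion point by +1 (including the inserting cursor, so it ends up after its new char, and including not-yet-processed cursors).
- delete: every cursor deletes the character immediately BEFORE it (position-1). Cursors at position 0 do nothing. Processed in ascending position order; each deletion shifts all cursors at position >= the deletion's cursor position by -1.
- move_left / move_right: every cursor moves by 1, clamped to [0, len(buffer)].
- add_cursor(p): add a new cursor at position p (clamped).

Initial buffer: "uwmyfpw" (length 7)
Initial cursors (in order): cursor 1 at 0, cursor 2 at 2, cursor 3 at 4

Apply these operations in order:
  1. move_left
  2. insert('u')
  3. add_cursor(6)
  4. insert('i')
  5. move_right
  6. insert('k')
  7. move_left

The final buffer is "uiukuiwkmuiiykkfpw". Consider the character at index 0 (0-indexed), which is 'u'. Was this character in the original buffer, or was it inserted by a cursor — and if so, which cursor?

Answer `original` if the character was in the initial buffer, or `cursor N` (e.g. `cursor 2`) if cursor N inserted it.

After op 1 (move_left): buffer="uwmyfpw" (len 7), cursors c1@0 c2@1 c3@3, authorship .......
After op 2 (insert('u')): buffer="uuuwmuyfpw" (len 10), cursors c1@1 c2@3 c3@6, authorship 1.2..3....
After op 3 (add_cursor(6)): buffer="uuuwmuyfpw" (len 10), cursors c1@1 c2@3 c3@6 c4@6, authorship 1.2..3....
After op 4 (insert('i')): buffer="uiuuiwmuiiyfpw" (len 14), cursors c1@2 c2@5 c3@10 c4@10, authorship 11.22..334....
After op 5 (move_right): buffer="uiuuiwmuiiyfpw" (len 14), cursors c1@3 c2@6 c3@11 c4@11, authorship 11.22..334....
After op 6 (insert('k')): buffer="uiukuiwkmuiiykkfpw" (len 18), cursors c1@4 c2@8 c3@15 c4@15, authorship 11.122.2.334.34...
After op 7 (move_left): buffer="uiukuiwkmuiiykkfpw" (len 18), cursors c1@3 c2@7 c3@14 c4@14, authorship 11.122.2.334.34...
Authorship (.=original, N=cursor N): 1 1 . 1 2 2 . 2 . 3 3 4 . 3 4 . . .
Index 0: author = 1

Answer: cursor 1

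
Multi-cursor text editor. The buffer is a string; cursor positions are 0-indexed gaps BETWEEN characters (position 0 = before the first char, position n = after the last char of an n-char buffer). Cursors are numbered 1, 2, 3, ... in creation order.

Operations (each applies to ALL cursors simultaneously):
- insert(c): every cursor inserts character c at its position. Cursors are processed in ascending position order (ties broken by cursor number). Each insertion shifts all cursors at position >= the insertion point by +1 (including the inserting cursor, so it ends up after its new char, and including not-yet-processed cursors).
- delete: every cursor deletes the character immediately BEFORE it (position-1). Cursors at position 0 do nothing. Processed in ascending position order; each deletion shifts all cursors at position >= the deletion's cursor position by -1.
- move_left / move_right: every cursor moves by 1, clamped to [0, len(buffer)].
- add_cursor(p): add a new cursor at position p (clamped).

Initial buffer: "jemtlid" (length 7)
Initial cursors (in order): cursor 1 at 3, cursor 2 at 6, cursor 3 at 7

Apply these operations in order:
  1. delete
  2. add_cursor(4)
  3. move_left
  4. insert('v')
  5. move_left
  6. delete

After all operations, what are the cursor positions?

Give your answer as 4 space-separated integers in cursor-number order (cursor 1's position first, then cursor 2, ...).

Answer: 0 2 2 2

Derivation:
After op 1 (delete): buffer="jetl" (len 4), cursors c1@2 c2@4 c3@4, authorship ....
After op 2 (add_cursor(4)): buffer="jetl" (len 4), cursors c1@2 c2@4 c3@4 c4@4, authorship ....
After op 3 (move_left): buffer="jetl" (len 4), cursors c1@1 c2@3 c3@3 c4@3, authorship ....
After op 4 (insert('v')): buffer="jvetvvvl" (len 8), cursors c1@2 c2@7 c3@7 c4@7, authorship .1..234.
After op 5 (move_left): buffer="jvetvvvl" (len 8), cursors c1@1 c2@6 c3@6 c4@6, authorship .1..234.
After op 6 (delete): buffer="vevl" (len 4), cursors c1@0 c2@2 c3@2 c4@2, authorship 1.4.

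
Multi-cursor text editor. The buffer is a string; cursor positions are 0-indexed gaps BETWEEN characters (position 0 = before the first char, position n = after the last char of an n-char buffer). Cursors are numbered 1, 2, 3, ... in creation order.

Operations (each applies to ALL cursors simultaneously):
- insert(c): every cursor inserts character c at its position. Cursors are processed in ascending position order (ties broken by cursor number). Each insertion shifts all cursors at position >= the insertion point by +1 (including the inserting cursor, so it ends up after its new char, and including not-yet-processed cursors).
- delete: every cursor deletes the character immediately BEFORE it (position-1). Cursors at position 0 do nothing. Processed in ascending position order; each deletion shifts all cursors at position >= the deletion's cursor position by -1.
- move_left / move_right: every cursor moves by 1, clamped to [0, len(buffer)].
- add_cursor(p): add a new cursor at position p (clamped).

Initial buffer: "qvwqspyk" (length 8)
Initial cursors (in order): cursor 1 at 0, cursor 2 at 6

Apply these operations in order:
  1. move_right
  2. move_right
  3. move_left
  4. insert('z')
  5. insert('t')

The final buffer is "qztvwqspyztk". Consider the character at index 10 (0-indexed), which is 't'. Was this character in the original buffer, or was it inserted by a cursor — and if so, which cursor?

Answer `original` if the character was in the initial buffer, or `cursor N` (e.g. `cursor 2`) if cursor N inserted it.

Answer: cursor 2

Derivation:
After op 1 (move_right): buffer="qvwqspyk" (len 8), cursors c1@1 c2@7, authorship ........
After op 2 (move_right): buffer="qvwqspyk" (len 8), cursors c1@2 c2@8, authorship ........
After op 3 (move_left): buffer="qvwqspyk" (len 8), cursors c1@1 c2@7, authorship ........
After op 4 (insert('z')): buffer="qzvwqspyzk" (len 10), cursors c1@2 c2@9, authorship .1......2.
After op 5 (insert('t')): buffer="qztvwqspyztk" (len 12), cursors c1@3 c2@11, authorship .11......22.
Authorship (.=original, N=cursor N): . 1 1 . . . . . . 2 2 .
Index 10: author = 2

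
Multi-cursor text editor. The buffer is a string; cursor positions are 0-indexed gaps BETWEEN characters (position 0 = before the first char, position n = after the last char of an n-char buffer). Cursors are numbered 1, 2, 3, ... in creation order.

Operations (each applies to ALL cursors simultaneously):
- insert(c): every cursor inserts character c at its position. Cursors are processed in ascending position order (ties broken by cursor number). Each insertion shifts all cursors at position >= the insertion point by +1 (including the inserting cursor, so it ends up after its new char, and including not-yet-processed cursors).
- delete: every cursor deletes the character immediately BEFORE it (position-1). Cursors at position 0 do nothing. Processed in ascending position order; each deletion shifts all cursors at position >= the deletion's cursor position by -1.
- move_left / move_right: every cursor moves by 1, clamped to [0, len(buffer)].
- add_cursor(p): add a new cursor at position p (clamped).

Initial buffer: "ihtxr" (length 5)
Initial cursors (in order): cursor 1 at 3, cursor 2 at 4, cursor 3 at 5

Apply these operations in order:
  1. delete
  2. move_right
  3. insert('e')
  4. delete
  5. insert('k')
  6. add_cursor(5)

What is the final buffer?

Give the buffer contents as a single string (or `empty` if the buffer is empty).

Answer: ihkkk

Derivation:
After op 1 (delete): buffer="ih" (len 2), cursors c1@2 c2@2 c3@2, authorship ..
After op 2 (move_right): buffer="ih" (len 2), cursors c1@2 c2@2 c3@2, authorship ..
After op 3 (insert('e')): buffer="iheee" (len 5), cursors c1@5 c2@5 c3@5, authorship ..123
After op 4 (delete): buffer="ih" (len 2), cursors c1@2 c2@2 c3@2, authorship ..
After op 5 (insert('k')): buffer="ihkkk" (len 5), cursors c1@5 c2@5 c3@5, authorship ..123
After op 6 (add_cursor(5)): buffer="ihkkk" (len 5), cursors c1@5 c2@5 c3@5 c4@5, authorship ..123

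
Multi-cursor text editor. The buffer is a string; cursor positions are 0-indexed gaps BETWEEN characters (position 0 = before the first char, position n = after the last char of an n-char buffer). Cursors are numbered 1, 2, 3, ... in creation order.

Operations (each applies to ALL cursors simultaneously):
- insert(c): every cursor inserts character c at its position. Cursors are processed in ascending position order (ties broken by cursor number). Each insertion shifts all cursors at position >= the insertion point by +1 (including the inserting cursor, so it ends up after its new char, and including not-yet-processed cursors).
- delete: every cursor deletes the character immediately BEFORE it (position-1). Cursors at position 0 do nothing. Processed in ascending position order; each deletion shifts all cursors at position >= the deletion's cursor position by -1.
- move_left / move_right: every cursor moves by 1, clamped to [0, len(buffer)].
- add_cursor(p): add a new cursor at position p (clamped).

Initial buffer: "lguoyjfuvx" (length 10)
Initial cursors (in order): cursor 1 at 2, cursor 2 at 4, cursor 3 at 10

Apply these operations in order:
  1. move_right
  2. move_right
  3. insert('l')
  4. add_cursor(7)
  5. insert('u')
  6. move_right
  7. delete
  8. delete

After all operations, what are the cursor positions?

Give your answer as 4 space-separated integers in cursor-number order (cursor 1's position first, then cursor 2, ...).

After op 1 (move_right): buffer="lguoyjfuvx" (len 10), cursors c1@3 c2@5 c3@10, authorship ..........
After op 2 (move_right): buffer="lguoyjfuvx" (len 10), cursors c1@4 c2@6 c3@10, authorship ..........
After op 3 (insert('l')): buffer="lguolyjlfuvxl" (len 13), cursors c1@5 c2@8 c3@13, authorship ....1..2....3
After op 4 (add_cursor(7)): buffer="lguolyjlfuvxl" (len 13), cursors c1@5 c4@7 c2@8 c3@13, authorship ....1..2....3
After op 5 (insert('u')): buffer="lguoluyjulufuvxlu" (len 17), cursors c1@6 c4@9 c2@11 c3@17, authorship ....11..422....33
After op 6 (move_right): buffer="lguoluyjulufuvxlu" (len 17), cursors c1@7 c4@10 c2@12 c3@17, authorship ....11..422....33
After op 7 (delete): buffer="lguolujuuuvxl" (len 13), cursors c1@6 c4@8 c2@9 c3@13, authorship ....11.42...3
After op 8 (delete): buffer="lguoljuvx" (len 9), cursors c1@5 c2@6 c4@6 c3@9, authorship ....1....

Answer: 5 6 9 6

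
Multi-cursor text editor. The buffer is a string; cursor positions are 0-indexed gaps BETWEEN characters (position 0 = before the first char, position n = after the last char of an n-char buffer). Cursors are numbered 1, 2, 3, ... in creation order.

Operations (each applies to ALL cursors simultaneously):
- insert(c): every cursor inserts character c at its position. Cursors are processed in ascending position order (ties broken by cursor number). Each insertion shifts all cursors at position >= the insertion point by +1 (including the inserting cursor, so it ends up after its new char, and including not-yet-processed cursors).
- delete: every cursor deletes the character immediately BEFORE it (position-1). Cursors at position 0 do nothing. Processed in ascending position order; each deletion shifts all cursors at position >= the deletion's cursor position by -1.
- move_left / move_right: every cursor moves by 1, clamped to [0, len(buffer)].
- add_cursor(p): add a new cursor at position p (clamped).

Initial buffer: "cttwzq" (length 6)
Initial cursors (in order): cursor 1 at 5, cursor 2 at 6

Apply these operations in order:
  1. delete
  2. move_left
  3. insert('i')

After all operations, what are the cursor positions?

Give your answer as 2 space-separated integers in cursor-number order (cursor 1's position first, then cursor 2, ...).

After op 1 (delete): buffer="cttw" (len 4), cursors c1@4 c2@4, authorship ....
After op 2 (move_left): buffer="cttw" (len 4), cursors c1@3 c2@3, authorship ....
After op 3 (insert('i')): buffer="cttiiw" (len 6), cursors c1@5 c2@5, authorship ...12.

Answer: 5 5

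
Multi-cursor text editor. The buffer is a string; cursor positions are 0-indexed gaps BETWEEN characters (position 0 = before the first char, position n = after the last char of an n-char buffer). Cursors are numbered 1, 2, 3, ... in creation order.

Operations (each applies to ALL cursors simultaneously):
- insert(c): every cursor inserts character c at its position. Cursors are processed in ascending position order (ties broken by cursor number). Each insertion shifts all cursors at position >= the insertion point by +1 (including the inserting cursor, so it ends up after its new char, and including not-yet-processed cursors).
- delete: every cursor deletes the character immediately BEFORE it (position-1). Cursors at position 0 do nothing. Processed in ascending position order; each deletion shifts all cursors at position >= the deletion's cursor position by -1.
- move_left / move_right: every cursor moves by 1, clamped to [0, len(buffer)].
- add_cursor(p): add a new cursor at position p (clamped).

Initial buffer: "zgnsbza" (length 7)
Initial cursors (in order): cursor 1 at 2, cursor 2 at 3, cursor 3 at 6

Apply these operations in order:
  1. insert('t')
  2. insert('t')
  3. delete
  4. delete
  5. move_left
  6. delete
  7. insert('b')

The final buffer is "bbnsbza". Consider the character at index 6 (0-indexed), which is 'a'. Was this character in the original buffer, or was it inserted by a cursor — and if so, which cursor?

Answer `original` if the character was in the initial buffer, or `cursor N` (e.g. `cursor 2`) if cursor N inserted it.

After op 1 (insert('t')): buffer="zgtntsbzta" (len 10), cursors c1@3 c2@5 c3@9, authorship ..1.2...3.
After op 2 (insert('t')): buffer="zgttnttsbztta" (len 13), cursors c1@4 c2@7 c3@12, authorship ..11.22...33.
After op 3 (delete): buffer="zgtntsbzta" (len 10), cursors c1@3 c2@5 c3@9, authorship ..1.2...3.
After op 4 (delete): buffer="zgnsbza" (len 7), cursors c1@2 c2@3 c3@6, authorship .......
After op 5 (move_left): buffer="zgnsbza" (len 7), cursors c1@1 c2@2 c3@5, authorship .......
After op 6 (delete): buffer="nsza" (len 4), cursors c1@0 c2@0 c3@2, authorship ....
After op 7 (insert('b')): buffer="bbnsbza" (len 7), cursors c1@2 c2@2 c3@5, authorship 12..3..
Authorship (.=original, N=cursor N): 1 2 . . 3 . .
Index 6: author = original

Answer: original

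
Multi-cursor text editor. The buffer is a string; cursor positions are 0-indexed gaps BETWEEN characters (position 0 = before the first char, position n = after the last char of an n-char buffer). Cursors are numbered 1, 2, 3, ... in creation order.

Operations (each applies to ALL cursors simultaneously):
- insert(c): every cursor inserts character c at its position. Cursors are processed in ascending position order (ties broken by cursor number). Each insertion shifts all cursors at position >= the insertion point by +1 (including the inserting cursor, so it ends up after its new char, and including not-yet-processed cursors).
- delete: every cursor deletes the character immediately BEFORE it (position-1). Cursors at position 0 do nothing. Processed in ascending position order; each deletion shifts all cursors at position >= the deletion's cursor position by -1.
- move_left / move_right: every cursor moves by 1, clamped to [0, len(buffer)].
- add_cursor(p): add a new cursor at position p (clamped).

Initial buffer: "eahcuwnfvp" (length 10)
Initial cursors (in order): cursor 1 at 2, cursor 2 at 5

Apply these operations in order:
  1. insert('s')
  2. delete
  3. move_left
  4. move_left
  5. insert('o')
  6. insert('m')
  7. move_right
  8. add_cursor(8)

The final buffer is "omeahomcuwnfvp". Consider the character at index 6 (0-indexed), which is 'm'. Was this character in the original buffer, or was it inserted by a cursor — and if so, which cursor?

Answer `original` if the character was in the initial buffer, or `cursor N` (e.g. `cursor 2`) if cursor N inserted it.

After op 1 (insert('s')): buffer="eashcuswnfvp" (len 12), cursors c1@3 c2@7, authorship ..1...2.....
After op 2 (delete): buffer="eahcuwnfvp" (len 10), cursors c1@2 c2@5, authorship ..........
After op 3 (move_left): buffer="eahcuwnfvp" (len 10), cursors c1@1 c2@4, authorship ..........
After op 4 (move_left): buffer="eahcuwnfvp" (len 10), cursors c1@0 c2@3, authorship ..........
After op 5 (insert('o')): buffer="oeahocuwnfvp" (len 12), cursors c1@1 c2@5, authorship 1...2.......
After op 6 (insert('m')): buffer="omeahomcuwnfvp" (len 14), cursors c1@2 c2@7, authorship 11...22.......
After op 7 (move_right): buffer="omeahomcuwnfvp" (len 14), cursors c1@3 c2@8, authorship 11...22.......
After op 8 (add_cursor(8)): buffer="omeahomcuwnfvp" (len 14), cursors c1@3 c2@8 c3@8, authorship 11...22.......
Authorship (.=original, N=cursor N): 1 1 . . . 2 2 . . . . . . .
Index 6: author = 2

Answer: cursor 2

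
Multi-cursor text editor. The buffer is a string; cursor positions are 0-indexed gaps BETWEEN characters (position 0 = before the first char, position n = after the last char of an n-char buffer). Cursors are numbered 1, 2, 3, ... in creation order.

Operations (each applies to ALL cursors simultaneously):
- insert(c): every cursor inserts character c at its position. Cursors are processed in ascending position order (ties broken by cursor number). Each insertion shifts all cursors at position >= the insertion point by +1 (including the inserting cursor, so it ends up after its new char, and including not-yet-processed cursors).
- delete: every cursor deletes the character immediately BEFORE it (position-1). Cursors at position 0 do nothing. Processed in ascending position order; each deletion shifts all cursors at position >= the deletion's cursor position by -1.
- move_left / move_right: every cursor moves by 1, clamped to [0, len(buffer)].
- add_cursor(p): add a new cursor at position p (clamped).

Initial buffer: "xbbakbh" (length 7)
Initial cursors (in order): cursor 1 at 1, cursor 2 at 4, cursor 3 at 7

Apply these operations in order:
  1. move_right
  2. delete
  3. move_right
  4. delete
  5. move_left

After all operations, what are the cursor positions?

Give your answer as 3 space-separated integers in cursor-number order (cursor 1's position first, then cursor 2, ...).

After op 1 (move_right): buffer="xbbakbh" (len 7), cursors c1@2 c2@5 c3@7, authorship .......
After op 2 (delete): buffer="xbab" (len 4), cursors c1@1 c2@3 c3@4, authorship ....
After op 3 (move_right): buffer="xbab" (len 4), cursors c1@2 c2@4 c3@4, authorship ....
After op 4 (delete): buffer="x" (len 1), cursors c1@1 c2@1 c3@1, authorship .
After op 5 (move_left): buffer="x" (len 1), cursors c1@0 c2@0 c3@0, authorship .

Answer: 0 0 0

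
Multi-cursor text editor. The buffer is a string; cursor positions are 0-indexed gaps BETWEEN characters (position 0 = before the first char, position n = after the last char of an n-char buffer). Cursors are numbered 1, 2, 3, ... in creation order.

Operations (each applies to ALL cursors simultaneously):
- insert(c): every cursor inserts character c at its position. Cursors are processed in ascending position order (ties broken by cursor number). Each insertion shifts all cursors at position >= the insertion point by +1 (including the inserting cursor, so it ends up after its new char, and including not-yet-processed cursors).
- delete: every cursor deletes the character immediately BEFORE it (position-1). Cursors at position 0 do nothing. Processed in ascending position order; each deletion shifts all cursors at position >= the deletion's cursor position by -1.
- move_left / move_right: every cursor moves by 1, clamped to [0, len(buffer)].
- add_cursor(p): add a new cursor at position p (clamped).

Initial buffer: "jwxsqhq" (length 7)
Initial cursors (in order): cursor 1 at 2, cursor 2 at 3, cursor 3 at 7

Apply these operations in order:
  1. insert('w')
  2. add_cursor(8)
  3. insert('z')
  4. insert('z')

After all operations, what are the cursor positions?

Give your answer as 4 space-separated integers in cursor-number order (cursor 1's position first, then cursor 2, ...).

After op 1 (insert('w')): buffer="jwwxwsqhqw" (len 10), cursors c1@3 c2@5 c3@10, authorship ..1.2....3
After op 2 (add_cursor(8)): buffer="jwwxwsqhqw" (len 10), cursors c1@3 c2@5 c4@8 c3@10, authorship ..1.2....3
After op 3 (insert('z')): buffer="jwwzxwzsqhzqwz" (len 14), cursors c1@4 c2@7 c4@11 c3@14, authorship ..11.22...4.33
After op 4 (insert('z')): buffer="jwwzzxwzzsqhzzqwzz" (len 18), cursors c1@5 c2@9 c4@14 c3@18, authorship ..111.222...44.333

Answer: 5 9 18 14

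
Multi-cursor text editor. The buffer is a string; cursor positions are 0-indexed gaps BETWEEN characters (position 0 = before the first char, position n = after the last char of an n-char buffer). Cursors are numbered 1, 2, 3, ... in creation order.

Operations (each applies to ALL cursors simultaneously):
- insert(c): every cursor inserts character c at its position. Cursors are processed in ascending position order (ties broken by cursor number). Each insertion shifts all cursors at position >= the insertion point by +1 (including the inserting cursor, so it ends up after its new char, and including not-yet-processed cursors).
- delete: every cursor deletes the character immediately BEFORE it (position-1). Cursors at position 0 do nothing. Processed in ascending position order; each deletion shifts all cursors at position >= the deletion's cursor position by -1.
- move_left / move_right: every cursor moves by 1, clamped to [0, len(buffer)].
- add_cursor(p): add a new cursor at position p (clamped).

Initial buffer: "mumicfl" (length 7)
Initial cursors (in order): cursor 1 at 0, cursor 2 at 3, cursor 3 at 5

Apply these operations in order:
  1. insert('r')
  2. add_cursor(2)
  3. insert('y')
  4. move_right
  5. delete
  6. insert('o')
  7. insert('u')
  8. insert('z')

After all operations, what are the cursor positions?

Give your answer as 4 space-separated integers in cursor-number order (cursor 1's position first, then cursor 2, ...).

Answer: 5 15 21 9

Derivation:
After op 1 (insert('r')): buffer="rmumricrfl" (len 10), cursors c1@1 c2@5 c3@8, authorship 1...2..3..
After op 2 (add_cursor(2)): buffer="rmumricrfl" (len 10), cursors c1@1 c4@2 c2@5 c3@8, authorship 1...2..3..
After op 3 (insert('y')): buffer="rymyumryicryfl" (len 14), cursors c1@2 c4@4 c2@8 c3@12, authorship 11.4..22..33..
After op 4 (move_right): buffer="rymyumryicryfl" (len 14), cursors c1@3 c4@5 c2@9 c3@13, authorship 11.4..22..33..
After op 5 (delete): buffer="ryymrycryl" (len 10), cursors c1@2 c4@3 c2@6 c3@9, authorship 114.22.33.
After op 6 (insert('o')): buffer="ryoyomryocryol" (len 14), cursors c1@3 c4@5 c2@9 c3@13, authorship 11144.222.333.
After op 7 (insert('u')): buffer="ryouyoumryoucryoul" (len 18), cursors c1@4 c4@7 c2@12 c3@17, authorship 1111444.2222.3333.
After op 8 (insert('z')): buffer="ryouzyouzmryouzcryouzl" (len 22), cursors c1@5 c4@9 c2@15 c3@21, authorship 111114444.22222.33333.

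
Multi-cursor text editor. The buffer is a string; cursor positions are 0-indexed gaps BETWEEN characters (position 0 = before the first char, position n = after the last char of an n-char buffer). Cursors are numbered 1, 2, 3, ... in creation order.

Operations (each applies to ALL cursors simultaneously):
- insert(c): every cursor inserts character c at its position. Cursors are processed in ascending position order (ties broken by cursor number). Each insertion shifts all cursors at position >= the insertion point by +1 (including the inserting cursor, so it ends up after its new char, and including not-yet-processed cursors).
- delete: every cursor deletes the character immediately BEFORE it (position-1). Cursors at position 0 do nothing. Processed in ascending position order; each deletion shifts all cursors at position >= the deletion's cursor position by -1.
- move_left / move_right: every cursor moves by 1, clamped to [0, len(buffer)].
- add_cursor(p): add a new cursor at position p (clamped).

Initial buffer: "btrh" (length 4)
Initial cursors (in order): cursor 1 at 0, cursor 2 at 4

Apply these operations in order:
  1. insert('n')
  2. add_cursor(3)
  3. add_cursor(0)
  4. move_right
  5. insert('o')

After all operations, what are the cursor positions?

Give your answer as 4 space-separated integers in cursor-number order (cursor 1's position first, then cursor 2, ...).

Answer: 4 10 7 2

Derivation:
After op 1 (insert('n')): buffer="nbtrhn" (len 6), cursors c1@1 c2@6, authorship 1....2
After op 2 (add_cursor(3)): buffer="nbtrhn" (len 6), cursors c1@1 c3@3 c2@6, authorship 1....2
After op 3 (add_cursor(0)): buffer="nbtrhn" (len 6), cursors c4@0 c1@1 c3@3 c2@6, authorship 1....2
After op 4 (move_right): buffer="nbtrhn" (len 6), cursors c4@1 c1@2 c3@4 c2@6, authorship 1....2
After op 5 (insert('o')): buffer="nobotrohno" (len 10), cursors c4@2 c1@4 c3@7 c2@10, authorship 14.1..3.22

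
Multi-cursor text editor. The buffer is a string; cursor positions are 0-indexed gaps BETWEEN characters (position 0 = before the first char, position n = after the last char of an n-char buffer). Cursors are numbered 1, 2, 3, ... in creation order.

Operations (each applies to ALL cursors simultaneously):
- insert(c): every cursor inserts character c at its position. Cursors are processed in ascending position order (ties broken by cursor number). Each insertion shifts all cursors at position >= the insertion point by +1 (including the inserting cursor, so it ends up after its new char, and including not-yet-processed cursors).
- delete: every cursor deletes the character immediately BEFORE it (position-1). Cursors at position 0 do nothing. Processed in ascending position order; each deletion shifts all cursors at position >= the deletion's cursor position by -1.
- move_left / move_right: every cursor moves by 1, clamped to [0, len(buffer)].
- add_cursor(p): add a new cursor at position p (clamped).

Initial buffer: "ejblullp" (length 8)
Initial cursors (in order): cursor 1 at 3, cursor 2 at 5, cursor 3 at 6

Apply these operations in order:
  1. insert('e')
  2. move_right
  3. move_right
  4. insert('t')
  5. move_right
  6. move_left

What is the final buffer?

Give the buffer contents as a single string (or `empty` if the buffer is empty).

Answer: ejbeluteletlpt

Derivation:
After op 1 (insert('e')): buffer="ejbeluelelp" (len 11), cursors c1@4 c2@7 c3@9, authorship ...1..2.3..
After op 2 (move_right): buffer="ejbeluelelp" (len 11), cursors c1@5 c2@8 c3@10, authorship ...1..2.3..
After op 3 (move_right): buffer="ejbeluelelp" (len 11), cursors c1@6 c2@9 c3@11, authorship ...1..2.3..
After op 4 (insert('t')): buffer="ejbeluteletlpt" (len 14), cursors c1@7 c2@11 c3@14, authorship ...1..12.32..3
After op 5 (move_right): buffer="ejbeluteletlpt" (len 14), cursors c1@8 c2@12 c3@14, authorship ...1..12.32..3
After op 6 (move_left): buffer="ejbeluteletlpt" (len 14), cursors c1@7 c2@11 c3@13, authorship ...1..12.32..3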